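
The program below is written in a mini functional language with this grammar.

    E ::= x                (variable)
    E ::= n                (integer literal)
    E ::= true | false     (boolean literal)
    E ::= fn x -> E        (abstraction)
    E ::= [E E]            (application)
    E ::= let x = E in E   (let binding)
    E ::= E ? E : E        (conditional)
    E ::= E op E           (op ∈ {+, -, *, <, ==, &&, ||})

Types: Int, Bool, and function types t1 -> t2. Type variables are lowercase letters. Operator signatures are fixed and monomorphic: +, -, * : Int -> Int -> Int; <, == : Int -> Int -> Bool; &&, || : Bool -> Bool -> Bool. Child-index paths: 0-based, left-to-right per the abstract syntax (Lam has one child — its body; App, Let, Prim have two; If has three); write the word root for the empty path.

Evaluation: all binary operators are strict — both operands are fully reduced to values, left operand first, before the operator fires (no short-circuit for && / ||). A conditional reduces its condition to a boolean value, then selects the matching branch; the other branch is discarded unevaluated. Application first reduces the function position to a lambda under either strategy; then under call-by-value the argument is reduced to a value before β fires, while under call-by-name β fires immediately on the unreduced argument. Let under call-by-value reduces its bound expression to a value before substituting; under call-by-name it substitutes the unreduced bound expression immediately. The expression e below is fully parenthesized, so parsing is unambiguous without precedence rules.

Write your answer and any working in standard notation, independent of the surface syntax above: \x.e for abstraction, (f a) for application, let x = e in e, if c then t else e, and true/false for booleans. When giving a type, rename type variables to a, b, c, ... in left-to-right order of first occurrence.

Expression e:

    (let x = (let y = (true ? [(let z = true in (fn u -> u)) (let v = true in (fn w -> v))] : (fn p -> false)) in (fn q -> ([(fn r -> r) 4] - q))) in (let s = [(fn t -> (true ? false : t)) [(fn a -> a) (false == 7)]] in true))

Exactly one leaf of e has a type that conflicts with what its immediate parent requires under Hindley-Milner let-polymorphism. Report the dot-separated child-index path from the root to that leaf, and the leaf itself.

Trace:
  unify Bool ~ Bool
let z : Bool
u : a
\u._ : a -> a
let v : Bool
v : Bool
\w._ : b -> Bool
  unify a -> a ~ (b -> Bool) -> c
  unify a ~ b -> Bool
  unify b -> Bool ~ c
_ _ : b -> Bool
\p._ : d -> Bool
  unify b -> Bool ~ d -> Bool
  unify b ~ d
  unify Bool ~ Bool
let y : forall. d -> Bool
r : f
\r._ : f -> f
  unify f -> f ~ Int -> g
  unify f ~ Int
  unify Int ~ g
_ _ : Int
  unify Int ~ Int
q : e
  unify e ~ Int
\q._ : Int -> Int
let x : Int -> Int
  unify Bool ~ Bool
t : h
  unify Bool ~ h
\t._ : Bool -> Bool
a : i
\a._ : i -> i
  unify Bool ~ Int
  FAIL: mismatch Bool ~ Int

Answer: 1.0.1.1.0 : false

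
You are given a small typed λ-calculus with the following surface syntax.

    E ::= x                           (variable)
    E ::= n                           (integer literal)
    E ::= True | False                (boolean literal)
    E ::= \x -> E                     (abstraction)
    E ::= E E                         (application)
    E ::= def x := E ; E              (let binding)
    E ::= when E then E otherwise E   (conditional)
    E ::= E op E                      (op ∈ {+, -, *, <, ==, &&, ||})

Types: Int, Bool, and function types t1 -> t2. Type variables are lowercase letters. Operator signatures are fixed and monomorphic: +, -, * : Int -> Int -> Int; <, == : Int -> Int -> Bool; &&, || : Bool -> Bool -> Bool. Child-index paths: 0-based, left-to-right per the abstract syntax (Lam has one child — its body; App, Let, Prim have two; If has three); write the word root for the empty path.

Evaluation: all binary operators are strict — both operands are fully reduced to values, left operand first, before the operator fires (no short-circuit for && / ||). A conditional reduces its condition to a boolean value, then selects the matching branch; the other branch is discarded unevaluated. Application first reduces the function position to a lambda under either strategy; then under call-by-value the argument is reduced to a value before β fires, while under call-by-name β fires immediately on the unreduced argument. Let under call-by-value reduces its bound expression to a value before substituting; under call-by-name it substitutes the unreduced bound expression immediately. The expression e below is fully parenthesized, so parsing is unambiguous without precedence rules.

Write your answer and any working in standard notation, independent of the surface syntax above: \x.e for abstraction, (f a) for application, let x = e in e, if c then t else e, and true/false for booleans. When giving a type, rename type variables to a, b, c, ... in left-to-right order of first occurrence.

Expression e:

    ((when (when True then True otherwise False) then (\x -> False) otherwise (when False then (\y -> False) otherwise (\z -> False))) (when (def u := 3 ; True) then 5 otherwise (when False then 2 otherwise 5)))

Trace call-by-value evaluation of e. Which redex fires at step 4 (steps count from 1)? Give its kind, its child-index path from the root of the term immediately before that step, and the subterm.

Working:
step 0: ((if (if true then true else false) then (\x.false) else (if false then (\y.false) else (\z.false))) (if (let u = 3 in true) then 5 else (if false then 2 else 5)))
step 1: [if@0.0] ((if true then (\x.false) else (if false then (\y.false) else (\z.false))) (if (let u = 3 in true) then 5 else (if false then 2 else 5)))
step 2: [if@0] ((\x.false) (if (let u = 3 in true) then 5 else (if false then 2 else 5)))
step 3: [let@1.0] ((\x.false) (if true then 5 else (if false then 2 else 5)))
step 4: [if@1] ((\x.false) 5)

Answer: if at 1 : (if true then 5 else (if false then 2 else 5))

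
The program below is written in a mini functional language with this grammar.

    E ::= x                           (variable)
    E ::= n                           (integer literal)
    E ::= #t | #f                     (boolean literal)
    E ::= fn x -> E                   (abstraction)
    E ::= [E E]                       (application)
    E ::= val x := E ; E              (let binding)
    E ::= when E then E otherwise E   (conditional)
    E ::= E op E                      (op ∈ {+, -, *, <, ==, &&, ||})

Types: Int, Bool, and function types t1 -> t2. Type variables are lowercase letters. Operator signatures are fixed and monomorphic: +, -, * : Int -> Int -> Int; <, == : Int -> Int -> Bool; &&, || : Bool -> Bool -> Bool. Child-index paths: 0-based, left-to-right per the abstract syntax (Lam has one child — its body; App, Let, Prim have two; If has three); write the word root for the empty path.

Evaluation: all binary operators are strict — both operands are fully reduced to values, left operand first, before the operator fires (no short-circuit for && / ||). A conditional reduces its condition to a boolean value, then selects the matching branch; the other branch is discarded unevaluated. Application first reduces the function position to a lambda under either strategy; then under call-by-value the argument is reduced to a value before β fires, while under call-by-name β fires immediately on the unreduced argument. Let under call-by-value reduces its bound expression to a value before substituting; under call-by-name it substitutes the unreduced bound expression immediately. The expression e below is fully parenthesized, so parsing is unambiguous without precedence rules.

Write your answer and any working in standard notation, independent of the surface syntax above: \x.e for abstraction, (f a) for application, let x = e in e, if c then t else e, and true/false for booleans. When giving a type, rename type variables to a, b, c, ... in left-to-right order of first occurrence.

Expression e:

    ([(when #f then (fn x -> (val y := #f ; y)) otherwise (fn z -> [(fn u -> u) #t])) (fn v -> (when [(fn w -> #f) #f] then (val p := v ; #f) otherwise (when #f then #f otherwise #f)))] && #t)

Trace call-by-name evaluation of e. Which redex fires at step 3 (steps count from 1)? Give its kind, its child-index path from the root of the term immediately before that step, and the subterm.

Answer: beta at 0 : ((\u.u) true)

Working:
step 0: (((if false then (\x.(let y = false in y)) else (\z.((\u.u) true))) (\v.(if ((\w.false) false) then (let p = v in false) else (if false then false else false)))) && true)
step 1: [if@0.0] (((\z.((\u.u) true)) (\v.(if ((\w.false) false) then (let p = v in false) else (if false then false else false)))) && true)
step 2: [beta@0] (((\u.u) true) && true)
step 3: [beta@0] (true && true)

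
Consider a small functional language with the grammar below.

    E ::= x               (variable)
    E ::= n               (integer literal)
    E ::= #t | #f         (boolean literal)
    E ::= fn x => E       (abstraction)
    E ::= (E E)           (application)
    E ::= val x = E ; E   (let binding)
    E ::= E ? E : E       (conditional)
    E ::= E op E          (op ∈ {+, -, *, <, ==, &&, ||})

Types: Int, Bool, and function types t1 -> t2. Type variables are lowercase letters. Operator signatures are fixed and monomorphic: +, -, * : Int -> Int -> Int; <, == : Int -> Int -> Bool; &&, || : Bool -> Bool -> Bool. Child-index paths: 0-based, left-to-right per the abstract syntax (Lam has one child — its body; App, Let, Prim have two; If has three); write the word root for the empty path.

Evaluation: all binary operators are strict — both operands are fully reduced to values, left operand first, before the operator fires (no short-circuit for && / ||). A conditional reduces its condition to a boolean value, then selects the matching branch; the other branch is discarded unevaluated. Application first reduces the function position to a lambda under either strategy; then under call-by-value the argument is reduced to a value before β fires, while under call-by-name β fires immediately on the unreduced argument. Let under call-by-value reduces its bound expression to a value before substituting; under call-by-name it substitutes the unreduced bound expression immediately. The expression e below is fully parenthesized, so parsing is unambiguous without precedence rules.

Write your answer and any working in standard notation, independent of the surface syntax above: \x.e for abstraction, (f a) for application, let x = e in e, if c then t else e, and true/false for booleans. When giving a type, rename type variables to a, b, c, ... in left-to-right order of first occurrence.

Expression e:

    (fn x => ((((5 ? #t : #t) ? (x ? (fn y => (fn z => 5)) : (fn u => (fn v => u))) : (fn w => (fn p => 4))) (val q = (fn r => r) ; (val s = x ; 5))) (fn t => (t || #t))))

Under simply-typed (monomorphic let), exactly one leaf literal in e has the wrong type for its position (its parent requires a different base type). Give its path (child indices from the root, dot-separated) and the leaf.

Working:
  unify Int ~ Bool
  FAIL: mismatch Int ~ Bool

Answer: 0.0.0.0.0 : 5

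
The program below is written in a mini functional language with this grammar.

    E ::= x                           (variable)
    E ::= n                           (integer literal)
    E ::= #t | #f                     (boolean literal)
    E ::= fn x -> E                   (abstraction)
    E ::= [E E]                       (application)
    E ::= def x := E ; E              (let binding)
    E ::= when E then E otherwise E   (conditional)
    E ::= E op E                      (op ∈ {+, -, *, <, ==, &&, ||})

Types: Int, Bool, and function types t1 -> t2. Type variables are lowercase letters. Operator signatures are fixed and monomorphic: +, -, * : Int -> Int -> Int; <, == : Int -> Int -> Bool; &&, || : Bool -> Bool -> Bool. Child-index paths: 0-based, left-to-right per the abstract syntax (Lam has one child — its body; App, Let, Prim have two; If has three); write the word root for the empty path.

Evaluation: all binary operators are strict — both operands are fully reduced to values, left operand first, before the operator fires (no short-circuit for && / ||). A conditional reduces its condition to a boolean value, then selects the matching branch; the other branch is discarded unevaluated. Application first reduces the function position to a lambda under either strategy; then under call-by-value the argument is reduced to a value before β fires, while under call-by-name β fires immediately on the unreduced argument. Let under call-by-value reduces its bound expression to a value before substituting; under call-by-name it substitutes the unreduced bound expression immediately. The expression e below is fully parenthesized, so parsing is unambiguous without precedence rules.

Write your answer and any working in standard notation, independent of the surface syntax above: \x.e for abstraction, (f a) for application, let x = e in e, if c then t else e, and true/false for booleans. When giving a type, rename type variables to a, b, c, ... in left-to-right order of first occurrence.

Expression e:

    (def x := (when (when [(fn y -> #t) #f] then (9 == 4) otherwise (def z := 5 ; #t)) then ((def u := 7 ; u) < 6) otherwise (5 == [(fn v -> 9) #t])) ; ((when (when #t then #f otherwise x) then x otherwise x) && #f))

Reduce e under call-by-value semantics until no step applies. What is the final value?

Answer: false

Derivation:
step 0: (let x = (if (if ((\y.true) false) then (9 == 4) else (let z = 5 in true)) then ((let u = 7 in u) < 6) else (5 == ((\v.9) true))) in ((if (if true then false else x) then x else x) && false))
step 1: [beta@0.0.0] (let x = (if (if true then (9 == 4) else (let z = 5 in true)) then ((let u = 7 in u) < 6) else (5 == ((\v.9) true))) in ((if (if true then false else x) then x else x) && false))
step 2: [if@0.0] (let x = (if (9 == 4) then ((let u = 7 in u) < 6) else (5 == ((\v.9) true))) in ((if (if true then false else x) then x else x) && false))
step 3: [delta@0.0] (let x = (if false then ((let u = 7 in u) < 6) else (5 == ((\v.9) true))) in ((if (if true then false else x) then x else x) && false))
step 4: [if@0] (let x = (5 == ((\v.9) true)) in ((if (if true then false else x) then x else x) && false))
step 5: [beta@0.1] (let x = (5 == 9) in ((if (if true then false else x) then x else x) && false))
step 6: [delta@0] (let x = false in ((if (if true then false else x) then x else x) && false))
step 7: [let@root] ((if (if true then false else false) then false else false) && false)
step 8: [if@0.0] ((if false then false else false) && false)
step 9: [if@0] (false && false)
step 10: [delta@root] false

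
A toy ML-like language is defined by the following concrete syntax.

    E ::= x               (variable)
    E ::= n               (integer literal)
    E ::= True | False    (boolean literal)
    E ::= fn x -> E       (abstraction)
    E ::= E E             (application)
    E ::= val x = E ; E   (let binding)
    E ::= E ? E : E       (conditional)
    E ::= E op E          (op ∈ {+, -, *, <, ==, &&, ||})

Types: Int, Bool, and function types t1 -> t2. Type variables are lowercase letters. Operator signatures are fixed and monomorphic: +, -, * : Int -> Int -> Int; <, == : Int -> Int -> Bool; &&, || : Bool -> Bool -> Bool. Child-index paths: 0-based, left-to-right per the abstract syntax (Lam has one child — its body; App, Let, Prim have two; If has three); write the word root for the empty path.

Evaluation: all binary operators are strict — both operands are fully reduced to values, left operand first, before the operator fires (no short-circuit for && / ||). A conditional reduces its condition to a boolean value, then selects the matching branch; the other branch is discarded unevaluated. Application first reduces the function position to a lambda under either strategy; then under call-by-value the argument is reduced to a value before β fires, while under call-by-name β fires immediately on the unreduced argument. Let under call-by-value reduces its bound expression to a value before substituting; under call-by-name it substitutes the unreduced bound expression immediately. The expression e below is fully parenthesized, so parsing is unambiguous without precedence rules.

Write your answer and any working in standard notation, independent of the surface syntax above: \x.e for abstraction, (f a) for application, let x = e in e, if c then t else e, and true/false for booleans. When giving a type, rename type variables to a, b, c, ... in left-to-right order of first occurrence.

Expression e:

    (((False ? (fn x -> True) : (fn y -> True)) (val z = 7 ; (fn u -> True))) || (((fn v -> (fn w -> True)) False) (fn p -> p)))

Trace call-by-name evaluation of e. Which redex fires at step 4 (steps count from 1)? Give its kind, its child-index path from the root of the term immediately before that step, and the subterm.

Answer: beta at 1 : ((\w.true) (\p.p))

Derivation:
step 0: (((if false then (\x.true) else (\y.true)) (let z = 7 in (\u.true))) || (((\v.(\w.true)) false) (\p.p)))
step 1: [if@0.0] (((\y.true) (let z = 7 in (\u.true))) || (((\v.(\w.true)) false) (\p.p)))
step 2: [beta@0] (true || (((\v.(\w.true)) false) (\p.p)))
step 3: [beta@1.0] (true || ((\w.true) (\p.p)))
step 4: [beta@1] (true || true)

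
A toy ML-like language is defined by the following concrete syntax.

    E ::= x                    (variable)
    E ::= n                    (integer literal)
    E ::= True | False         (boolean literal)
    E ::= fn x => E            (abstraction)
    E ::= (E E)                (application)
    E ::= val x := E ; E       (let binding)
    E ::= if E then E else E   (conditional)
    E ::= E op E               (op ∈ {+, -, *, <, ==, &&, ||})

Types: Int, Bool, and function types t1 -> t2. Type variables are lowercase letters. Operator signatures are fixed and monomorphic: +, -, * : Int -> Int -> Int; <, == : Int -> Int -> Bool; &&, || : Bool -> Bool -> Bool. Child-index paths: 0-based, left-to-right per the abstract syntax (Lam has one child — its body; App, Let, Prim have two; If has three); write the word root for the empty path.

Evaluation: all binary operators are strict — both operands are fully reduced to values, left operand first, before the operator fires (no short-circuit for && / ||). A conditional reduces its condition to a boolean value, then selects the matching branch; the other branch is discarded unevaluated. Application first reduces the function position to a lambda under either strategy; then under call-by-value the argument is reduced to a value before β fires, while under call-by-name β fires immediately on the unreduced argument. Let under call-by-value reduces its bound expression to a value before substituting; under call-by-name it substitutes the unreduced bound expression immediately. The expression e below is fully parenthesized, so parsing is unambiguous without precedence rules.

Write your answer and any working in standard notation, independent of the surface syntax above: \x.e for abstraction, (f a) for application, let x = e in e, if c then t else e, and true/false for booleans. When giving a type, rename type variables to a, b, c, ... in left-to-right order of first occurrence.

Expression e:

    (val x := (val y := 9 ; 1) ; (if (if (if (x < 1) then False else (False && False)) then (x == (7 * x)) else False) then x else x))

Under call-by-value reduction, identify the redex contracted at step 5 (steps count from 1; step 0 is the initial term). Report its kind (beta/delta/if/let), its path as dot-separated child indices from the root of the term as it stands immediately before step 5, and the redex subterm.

Trace:
step 0: (let x = (let y = 9 in 1) in (if (if (if (x < 1) then false else (false && false)) then (x == (7 * x)) else false) then x else x))
step 1: [let@0] (let x = 1 in (if (if (if (x < 1) then false else (false && false)) then (x == (7 * x)) else false) then x else x))
step 2: [let@root] (if (if (if (1 < 1) then false else (false && false)) then (1 == (7 * 1)) else false) then 1 else 1)
step 3: [delta@0.0.0] (if (if (if false then false else (false && false)) then (1 == (7 * 1)) else false) then 1 else 1)
step 4: [if@0.0] (if (if (false && false) then (1 == (7 * 1)) else false) then 1 else 1)
step 5: [delta@0.0] (if (if false then (1 == (7 * 1)) else false) then 1 else 1)

Answer: delta at 0.0 : (false && false)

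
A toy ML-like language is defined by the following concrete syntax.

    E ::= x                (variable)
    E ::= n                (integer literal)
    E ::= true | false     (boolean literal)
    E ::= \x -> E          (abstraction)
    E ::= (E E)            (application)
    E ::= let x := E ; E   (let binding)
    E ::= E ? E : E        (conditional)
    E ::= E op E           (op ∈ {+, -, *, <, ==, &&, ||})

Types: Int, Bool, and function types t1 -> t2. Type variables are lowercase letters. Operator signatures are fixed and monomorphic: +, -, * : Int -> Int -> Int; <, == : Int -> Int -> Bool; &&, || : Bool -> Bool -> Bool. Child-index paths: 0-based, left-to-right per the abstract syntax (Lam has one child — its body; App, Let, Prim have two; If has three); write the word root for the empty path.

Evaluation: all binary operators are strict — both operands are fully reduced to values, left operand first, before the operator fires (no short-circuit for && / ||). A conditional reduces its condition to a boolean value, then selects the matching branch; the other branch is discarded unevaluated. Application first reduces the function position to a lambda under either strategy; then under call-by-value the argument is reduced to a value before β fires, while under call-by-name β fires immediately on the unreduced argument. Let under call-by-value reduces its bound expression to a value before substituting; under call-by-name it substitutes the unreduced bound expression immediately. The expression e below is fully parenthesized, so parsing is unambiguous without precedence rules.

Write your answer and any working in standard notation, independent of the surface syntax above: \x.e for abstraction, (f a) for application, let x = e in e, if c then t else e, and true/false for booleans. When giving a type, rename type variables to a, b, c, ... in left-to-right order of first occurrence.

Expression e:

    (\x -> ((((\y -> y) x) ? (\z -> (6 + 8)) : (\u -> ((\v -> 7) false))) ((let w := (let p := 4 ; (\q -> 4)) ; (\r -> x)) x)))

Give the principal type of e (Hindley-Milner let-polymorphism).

Answer: Bool -> Int

Trace:
y : b
\y._ : b -> b
x : a
  unify b -> b ~ a -> c
  unify b ~ a
  unify a ~ c
_ _ : c
  unify c ~ Bool
  unify Int ~ Int
  unify Int ~ Int
\z._ : d -> Int
\v._ : f -> Int
  unify f -> Int ~ Bool -> g
  unify f ~ Bool
  unify Int ~ g
_ _ : Int
\u._ : e -> Int
  unify d -> Int ~ e -> Int
  unify d ~ e
  unify Int ~ Int
let p : Int
\q._ : h -> Int
let w : forall. h -> Int
x : Bool
\r._ : i -> Bool
x : Bool
  unify i -> Bool ~ Bool -> j
  unify i ~ Bool
  unify Bool ~ j
_ _ : Bool
  unify e -> Int ~ Bool -> k
  unify e ~ Bool
  unify Int ~ k
_ _ : Int
\x._ : Bool -> Int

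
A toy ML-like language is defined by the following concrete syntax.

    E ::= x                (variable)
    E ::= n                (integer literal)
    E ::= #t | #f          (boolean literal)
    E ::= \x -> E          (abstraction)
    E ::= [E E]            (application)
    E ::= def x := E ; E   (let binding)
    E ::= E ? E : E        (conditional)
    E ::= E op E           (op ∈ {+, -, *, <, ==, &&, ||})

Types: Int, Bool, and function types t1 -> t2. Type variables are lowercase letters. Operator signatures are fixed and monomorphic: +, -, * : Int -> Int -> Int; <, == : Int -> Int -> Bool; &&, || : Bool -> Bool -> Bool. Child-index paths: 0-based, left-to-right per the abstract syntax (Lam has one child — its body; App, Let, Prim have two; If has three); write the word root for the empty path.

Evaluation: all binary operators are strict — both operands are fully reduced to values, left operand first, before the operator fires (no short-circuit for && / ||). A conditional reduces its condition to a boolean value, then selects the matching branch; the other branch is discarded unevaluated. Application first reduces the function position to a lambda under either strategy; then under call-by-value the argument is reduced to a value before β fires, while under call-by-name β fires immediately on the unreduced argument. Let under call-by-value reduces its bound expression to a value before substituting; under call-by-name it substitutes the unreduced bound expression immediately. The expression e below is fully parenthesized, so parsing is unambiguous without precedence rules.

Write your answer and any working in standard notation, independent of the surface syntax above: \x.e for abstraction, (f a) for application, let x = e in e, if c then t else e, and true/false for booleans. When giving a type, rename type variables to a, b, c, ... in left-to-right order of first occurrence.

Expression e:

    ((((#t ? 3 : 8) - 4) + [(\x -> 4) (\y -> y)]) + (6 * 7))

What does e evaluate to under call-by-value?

Trace:
step 0: ((((if true then 3 else 8) - 4) + ((\x.4) (\y.y))) + (6 * 7))
step 1: [if@0.0.0] (((3 - 4) + ((\x.4) (\y.y))) + (6 * 7))
step 2: [delta@0.0] ((-1 + ((\x.4) (\y.y))) + (6 * 7))
step 3: [beta@0.1] ((-1 + 4) + (6 * 7))
step 4: [delta@0] (3 + (6 * 7))
step 5: [delta@1] (3 + 42)
step 6: [delta@root] 45

Answer: 45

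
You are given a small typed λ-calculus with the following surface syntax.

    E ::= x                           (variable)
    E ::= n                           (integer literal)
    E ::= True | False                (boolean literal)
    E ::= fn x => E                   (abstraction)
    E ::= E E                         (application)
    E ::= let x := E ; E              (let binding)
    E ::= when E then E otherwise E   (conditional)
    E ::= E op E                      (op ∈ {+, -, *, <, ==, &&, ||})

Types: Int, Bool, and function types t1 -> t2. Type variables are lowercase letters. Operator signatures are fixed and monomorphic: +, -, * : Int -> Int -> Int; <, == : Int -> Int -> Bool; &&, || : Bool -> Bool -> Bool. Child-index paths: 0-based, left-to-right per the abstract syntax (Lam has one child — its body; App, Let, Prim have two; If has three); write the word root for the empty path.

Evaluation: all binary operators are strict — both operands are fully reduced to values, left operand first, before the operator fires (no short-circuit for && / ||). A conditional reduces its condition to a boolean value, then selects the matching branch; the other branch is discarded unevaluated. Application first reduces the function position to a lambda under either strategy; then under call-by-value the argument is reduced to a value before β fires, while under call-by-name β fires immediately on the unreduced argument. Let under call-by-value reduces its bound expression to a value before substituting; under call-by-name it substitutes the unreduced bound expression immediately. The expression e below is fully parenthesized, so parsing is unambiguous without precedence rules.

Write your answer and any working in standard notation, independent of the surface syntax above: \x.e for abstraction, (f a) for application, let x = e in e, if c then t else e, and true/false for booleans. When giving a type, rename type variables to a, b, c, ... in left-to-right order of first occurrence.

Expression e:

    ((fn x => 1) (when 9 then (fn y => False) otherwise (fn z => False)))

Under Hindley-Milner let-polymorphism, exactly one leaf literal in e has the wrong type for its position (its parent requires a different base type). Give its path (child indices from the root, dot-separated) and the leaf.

Derivation:
\x._ : a -> Int
  unify Int ~ Bool
  FAIL: mismatch Int ~ Bool

Answer: 1.0 : 9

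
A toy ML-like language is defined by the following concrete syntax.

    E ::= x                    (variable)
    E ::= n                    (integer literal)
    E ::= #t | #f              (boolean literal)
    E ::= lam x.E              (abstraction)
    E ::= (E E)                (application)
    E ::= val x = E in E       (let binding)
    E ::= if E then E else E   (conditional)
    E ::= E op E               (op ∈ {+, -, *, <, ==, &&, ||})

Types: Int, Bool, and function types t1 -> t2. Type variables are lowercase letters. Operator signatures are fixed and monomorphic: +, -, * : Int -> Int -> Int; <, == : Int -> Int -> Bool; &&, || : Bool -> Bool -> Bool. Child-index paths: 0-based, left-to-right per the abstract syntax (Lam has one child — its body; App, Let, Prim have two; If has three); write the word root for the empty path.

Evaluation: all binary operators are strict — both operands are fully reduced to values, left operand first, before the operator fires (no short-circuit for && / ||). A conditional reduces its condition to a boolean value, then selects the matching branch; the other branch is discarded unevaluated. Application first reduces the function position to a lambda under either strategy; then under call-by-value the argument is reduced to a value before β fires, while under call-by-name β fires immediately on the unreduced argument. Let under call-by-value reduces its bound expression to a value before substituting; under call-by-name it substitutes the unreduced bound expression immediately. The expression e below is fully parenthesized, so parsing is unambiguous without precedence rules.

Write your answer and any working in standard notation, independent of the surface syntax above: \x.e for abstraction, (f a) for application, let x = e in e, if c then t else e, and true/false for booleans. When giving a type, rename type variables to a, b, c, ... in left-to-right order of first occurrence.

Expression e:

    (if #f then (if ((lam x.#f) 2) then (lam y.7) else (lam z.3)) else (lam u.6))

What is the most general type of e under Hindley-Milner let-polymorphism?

Trace:
  unify Bool ~ Bool
\x._ : a -> Bool
  unify a -> Bool ~ Int -> b
  unify a ~ Int
  unify Bool ~ b
_ _ : Bool
  unify Bool ~ Bool
\y._ : c -> Int
\z._ : d -> Int
  unify c -> Int ~ d -> Int
  unify c ~ d
  unify Int ~ Int
\u._ : e -> Int
  unify d -> Int ~ e -> Int
  unify d ~ e
  unify Int ~ Int

Answer: a -> Int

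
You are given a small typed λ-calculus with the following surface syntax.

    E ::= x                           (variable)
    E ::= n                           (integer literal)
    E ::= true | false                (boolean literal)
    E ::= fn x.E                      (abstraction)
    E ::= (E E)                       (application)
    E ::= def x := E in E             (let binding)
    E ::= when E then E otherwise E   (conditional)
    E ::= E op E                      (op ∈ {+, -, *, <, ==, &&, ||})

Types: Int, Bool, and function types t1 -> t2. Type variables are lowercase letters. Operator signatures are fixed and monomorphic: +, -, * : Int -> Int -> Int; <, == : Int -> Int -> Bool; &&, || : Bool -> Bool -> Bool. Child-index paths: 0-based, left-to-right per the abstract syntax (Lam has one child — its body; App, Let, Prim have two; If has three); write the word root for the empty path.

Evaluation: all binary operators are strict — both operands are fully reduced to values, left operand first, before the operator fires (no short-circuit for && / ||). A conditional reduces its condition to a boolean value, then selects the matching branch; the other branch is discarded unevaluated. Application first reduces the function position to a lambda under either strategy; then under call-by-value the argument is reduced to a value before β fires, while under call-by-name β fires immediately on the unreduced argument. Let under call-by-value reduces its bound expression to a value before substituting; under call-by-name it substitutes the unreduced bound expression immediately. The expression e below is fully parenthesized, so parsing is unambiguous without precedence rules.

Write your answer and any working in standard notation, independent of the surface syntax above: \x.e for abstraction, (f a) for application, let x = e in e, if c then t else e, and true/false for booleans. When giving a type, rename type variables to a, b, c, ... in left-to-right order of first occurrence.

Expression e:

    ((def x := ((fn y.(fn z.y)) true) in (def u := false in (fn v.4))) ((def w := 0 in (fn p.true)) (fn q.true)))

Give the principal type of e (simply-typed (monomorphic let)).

Derivation:
y : a
\z._ : b -> a
\y._ : a -> b -> a
  unify a -> b -> a ~ Bool -> c
  unify a ~ Bool
  unify b -> Bool ~ c
_ _ : b -> Bool
let x : b -> Bool
let u : Bool
\v._ : d -> Int
let w : Int
\p._ : e -> Bool
\q._ : f -> Bool
  unify e -> Bool ~ (f -> Bool) -> g
  unify e ~ f -> Bool
  unify Bool ~ g
_ _ : Bool
  unify d -> Int ~ Bool -> h
  unify d ~ Bool
  unify Int ~ h
_ _ : Int

Answer: Int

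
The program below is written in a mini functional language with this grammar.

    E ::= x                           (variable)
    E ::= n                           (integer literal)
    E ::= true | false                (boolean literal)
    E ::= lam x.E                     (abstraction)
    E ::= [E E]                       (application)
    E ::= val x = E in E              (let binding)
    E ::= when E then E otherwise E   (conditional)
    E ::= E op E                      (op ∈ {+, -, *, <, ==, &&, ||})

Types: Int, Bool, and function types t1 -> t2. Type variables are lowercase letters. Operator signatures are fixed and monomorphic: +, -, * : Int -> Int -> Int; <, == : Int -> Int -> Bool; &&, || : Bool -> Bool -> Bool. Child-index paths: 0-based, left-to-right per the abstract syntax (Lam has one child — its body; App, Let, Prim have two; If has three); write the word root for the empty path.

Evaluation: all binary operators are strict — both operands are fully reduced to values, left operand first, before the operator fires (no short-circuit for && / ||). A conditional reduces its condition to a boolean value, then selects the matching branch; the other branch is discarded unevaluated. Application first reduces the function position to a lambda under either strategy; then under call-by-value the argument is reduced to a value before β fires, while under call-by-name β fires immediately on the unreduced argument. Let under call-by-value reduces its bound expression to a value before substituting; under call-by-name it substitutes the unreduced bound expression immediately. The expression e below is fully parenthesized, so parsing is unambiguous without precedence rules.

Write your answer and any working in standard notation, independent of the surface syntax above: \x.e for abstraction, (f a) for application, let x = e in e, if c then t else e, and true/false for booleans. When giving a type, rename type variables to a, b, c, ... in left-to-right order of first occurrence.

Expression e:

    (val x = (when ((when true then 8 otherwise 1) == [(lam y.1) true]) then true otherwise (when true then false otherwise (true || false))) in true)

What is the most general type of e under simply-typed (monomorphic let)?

Answer: Bool

Working:
  unify Bool ~ Bool
  unify Int ~ Int
  unify Int ~ Int
\y._ : a -> Int
  unify a -> Int ~ Bool -> b
  unify a ~ Bool
  unify Int ~ b
_ _ : Int
  unify Int ~ Int
  unify Bool ~ Bool
  unify Bool ~ Bool
  unify Bool ~ Bool
  unify Bool ~ Bool
  unify Bool ~ Bool
  unify Bool ~ Bool
let x : Bool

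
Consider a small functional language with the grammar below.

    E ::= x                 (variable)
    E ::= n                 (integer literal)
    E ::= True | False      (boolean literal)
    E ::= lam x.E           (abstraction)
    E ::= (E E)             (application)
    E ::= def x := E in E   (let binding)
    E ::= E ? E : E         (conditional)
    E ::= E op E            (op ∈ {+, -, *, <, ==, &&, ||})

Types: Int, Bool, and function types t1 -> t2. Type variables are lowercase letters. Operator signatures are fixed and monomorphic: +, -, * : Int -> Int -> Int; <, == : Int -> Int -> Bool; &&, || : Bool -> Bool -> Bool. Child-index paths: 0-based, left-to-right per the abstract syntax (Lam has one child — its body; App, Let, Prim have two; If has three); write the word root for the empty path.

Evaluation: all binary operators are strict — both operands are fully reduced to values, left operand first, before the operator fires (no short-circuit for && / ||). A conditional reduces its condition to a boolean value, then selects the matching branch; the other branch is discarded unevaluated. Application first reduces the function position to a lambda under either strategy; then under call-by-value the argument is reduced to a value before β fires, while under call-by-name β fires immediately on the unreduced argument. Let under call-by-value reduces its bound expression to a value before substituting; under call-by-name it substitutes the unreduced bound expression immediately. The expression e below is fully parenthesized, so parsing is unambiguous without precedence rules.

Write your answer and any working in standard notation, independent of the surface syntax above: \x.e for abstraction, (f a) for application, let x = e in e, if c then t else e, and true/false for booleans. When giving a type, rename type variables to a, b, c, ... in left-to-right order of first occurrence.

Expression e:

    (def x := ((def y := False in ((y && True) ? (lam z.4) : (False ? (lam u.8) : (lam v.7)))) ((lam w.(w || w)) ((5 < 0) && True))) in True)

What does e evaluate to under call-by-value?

Answer: true

Trace:
step 0: (let x = ((let y = false in (if (y && true) then (\z.4) else (if false then (\u.8) else (\v.7)))) ((\w.(w || w)) ((5 < 0) && true))) in true)
step 1: [let@0.0] (let x = ((if (false && true) then (\z.4) else (if false then (\u.8) else (\v.7))) ((\w.(w || w)) ((5 < 0) && true))) in true)
step 2: [delta@0.0.0] (let x = ((if false then (\z.4) else (if false then (\u.8) else (\v.7))) ((\w.(w || w)) ((5 < 0) && true))) in true)
step 3: [if@0.0] (let x = ((if false then (\u.8) else (\v.7)) ((\w.(w || w)) ((5 < 0) && true))) in true)
step 4: [if@0.0] (let x = ((\v.7) ((\w.(w || w)) ((5 < 0) && true))) in true)
step 5: [delta@0.1.1.0] (let x = ((\v.7) ((\w.(w || w)) (false && true))) in true)
step 6: [delta@0.1.1] (let x = ((\v.7) ((\w.(w || w)) false)) in true)
step 7: [beta@0.1] (let x = ((\v.7) (false || false)) in true)
step 8: [delta@0.1] (let x = ((\v.7) false) in true)
step 9: [beta@0] (let x = 7 in true)
step 10: [let@root] true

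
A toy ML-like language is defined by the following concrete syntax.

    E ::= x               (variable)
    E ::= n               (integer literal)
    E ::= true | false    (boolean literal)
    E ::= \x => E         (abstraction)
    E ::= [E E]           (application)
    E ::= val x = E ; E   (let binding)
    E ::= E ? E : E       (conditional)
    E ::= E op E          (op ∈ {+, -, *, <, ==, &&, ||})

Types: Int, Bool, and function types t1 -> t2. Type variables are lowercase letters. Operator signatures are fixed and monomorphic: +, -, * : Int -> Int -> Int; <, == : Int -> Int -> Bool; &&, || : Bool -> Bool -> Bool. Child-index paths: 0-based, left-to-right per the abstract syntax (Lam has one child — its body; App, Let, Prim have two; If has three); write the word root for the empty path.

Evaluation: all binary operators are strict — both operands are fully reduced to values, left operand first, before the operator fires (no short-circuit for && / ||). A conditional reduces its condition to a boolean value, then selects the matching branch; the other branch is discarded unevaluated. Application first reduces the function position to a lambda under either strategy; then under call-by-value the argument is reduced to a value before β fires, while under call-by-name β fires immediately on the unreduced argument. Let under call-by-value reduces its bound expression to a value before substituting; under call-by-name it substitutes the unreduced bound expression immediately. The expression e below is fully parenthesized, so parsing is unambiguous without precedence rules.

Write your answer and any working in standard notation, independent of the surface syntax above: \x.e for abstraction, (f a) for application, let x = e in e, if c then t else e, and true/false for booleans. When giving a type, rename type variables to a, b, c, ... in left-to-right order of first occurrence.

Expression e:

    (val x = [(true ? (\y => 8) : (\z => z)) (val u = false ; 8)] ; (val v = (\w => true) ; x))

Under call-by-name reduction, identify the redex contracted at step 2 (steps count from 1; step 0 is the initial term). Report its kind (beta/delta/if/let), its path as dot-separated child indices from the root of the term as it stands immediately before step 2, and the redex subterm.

Working:
step 0: (let x = ((if true then (\y.8) else (\z.z)) (let u = false in 8)) in (let v = (\w.true) in x))
step 1: [let@root] (let v = (\w.true) in ((if true then (\y.8) else (\z.z)) (let u = false in 8)))
step 2: [let@root] ((if true then (\y.8) else (\z.z)) (let u = false in 8))

Answer: let at root : (let v = (\w.true) in ((if true then (\y.8) else (\z.z)) (let u = false in 8)))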